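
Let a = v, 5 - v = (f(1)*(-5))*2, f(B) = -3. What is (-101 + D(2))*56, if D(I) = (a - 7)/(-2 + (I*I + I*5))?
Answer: -17416/3 ≈ -5805.3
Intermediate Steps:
v = -25 (v = 5 - (-3*(-5))*2 = 5 - 15*2 = 5 - 1*30 = 5 - 30 = -25)
a = -25
D(I) = -32/(-2 + I**2 + 5*I) (D(I) = (-25 - 7)/(-2 + (I*I + I*5)) = -32/(-2 + (I**2 + 5*I)) = -32/(-2 + I**2 + 5*I))
(-101 + D(2))*56 = (-101 - 32/(-2 + 2**2 + 5*2))*56 = (-101 - 32/(-2 + 4 + 10))*56 = (-101 - 32/12)*56 = (-101 - 32*1/12)*56 = (-101 - 8/3)*56 = -311/3*56 = -17416/3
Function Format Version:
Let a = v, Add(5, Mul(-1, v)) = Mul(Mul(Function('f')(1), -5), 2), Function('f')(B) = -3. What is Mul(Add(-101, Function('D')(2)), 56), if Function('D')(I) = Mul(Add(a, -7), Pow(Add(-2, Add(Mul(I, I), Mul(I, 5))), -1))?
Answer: Rational(-17416, 3) ≈ -5805.3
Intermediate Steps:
v = -25 (v = Add(5, Mul(-1, Mul(Mul(-3, -5), 2))) = Add(5, Mul(-1, Mul(15, 2))) = Add(5, Mul(-1, 30)) = Add(5, -30) = -25)
a = -25
Function('D')(I) = Mul(-32, Pow(Add(-2, Pow(I, 2), Mul(5, I)), -1)) (Function('D')(I) = Mul(Add(-25, -7), Pow(Add(-2, Add(Mul(I, I), Mul(I, 5))), -1)) = Mul(-32, Pow(Add(-2, Add(Pow(I, 2), Mul(5, I))), -1)) = Mul(-32, Pow(Add(-2, Pow(I, 2), Mul(5, I)), -1)))
Mul(Add(-101, Function('D')(2)), 56) = Mul(Add(-101, Mul(-32, Pow(Add(-2, Pow(2, 2), Mul(5, 2)), -1))), 56) = Mul(Add(-101, Mul(-32, Pow(Add(-2, 4, 10), -1))), 56) = Mul(Add(-101, Mul(-32, Pow(12, -1))), 56) = Mul(Add(-101, Mul(-32, Rational(1, 12))), 56) = Mul(Add(-101, Rational(-8, 3)), 56) = Mul(Rational(-311, 3), 56) = Rational(-17416, 3)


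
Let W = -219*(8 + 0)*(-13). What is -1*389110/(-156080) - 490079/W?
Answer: -105670564/5554497 ≈ -19.024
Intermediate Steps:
W = 22776 (W = -1752*(-13) = -219*(-104) = 22776)
-1*389110/(-156080) - 490079/W = -1*389110/(-156080) - 490079/22776 = -389110*(-1/156080) - 490079*1/22776 = 38911/15608 - 490079/22776 = -105670564/5554497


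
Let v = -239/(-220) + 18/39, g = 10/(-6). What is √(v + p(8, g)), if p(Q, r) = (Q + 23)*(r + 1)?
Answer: I*√351863655/4290 ≈ 4.3725*I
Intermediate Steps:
g = -5/3 (g = 10*(-⅙) = -5/3 ≈ -1.6667)
p(Q, r) = (1 + r)*(23 + Q) (p(Q, r) = (23 + Q)*(1 + r) = (1 + r)*(23 + Q))
v = 4427/2860 (v = -239*(-1/220) + 18*(1/39) = 239/220 + 6/13 = 4427/2860 ≈ 1.5479)
√(v + p(8, g)) = √(4427/2860 + (23 + 8 + 23*(-5/3) + 8*(-5/3))) = √(4427/2860 + (23 + 8 - 115/3 - 40/3)) = √(4427/2860 - 62/3) = √(-164039/8580) = I*√351863655/4290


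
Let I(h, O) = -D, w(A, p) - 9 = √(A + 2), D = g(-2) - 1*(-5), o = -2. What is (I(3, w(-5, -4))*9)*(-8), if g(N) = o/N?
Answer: 432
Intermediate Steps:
g(N) = -2/N
D = 6 (D = -2/(-2) - 1*(-5) = -2*(-½) + 5 = 1 + 5 = 6)
w(A, p) = 9 + √(2 + A) (w(A, p) = 9 + √(A + 2) = 9 + √(2 + A))
I(h, O) = -6 (I(h, O) = -1*6 = -6)
(I(3, w(-5, -4))*9)*(-8) = -6*9*(-8) = -54*(-8) = 432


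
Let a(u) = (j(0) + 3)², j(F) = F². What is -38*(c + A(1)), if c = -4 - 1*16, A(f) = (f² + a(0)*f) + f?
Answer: 342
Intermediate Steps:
a(u) = 9 (a(u) = (0² + 3)² = (0 + 3)² = 3² = 9)
A(f) = f² + 10*f (A(f) = (f² + 9*f) + f = f² + 10*f)
c = -20 (c = -4 - 16 = -20)
-38*(c + A(1)) = -38*(-20 + 1*(10 + 1)) = -38*(-20 + 1*11) = -38*(-20 + 11) = -38*(-9) = 342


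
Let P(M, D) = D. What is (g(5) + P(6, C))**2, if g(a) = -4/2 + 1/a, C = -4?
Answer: 841/25 ≈ 33.640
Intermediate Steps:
g(a) = -2 + 1/a (g(a) = -4*1/2 + 1/a = -2 + 1/a)
(g(5) + P(6, C))**2 = ((-2 + 1/5) - 4)**2 = (-9/5 - 4)**2 = (-29/5)**2 = 841/25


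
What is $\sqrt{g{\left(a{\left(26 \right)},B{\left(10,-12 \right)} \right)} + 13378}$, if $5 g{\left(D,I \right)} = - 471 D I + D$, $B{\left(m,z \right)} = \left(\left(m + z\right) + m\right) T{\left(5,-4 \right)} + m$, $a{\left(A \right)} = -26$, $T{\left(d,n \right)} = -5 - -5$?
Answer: $\frac{6 \sqrt{26295}}{5} \approx 194.59$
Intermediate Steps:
$T{\left(d,n \right)} = 0$ ($T{\left(d,n \right)} = -5 + 5 = 0$)
$B{\left(m,z \right)} = m$ ($B{\left(m,z \right)} = \left(\left(m + z\right) + m\right) 0 + m = \left(z + 2 m\right) 0 + m = 0 + m = m$)
$g{\left(D,I \right)} = \frac{D}{5} - \frac{471 D I}{5}$ ($g{\left(D,I \right)} = \frac{- 471 D I + D}{5} = \frac{D - 471 D I}{5} = \frac{D}{5} - \frac{471 D I}{5}$)
$\sqrt{g{\left(a{\left(26 \right)},B{\left(10,-12 \right)} \right)} + 13378} = \sqrt{\frac{1}{5} \left(-26\right) \left(1 - 4710\right) + 13378} = \sqrt{\frac{1}{5} \left(-26\right) \left(-4709\right) + 13378} = \sqrt{\frac{122434}{5} + 13378} = \sqrt{\frac{189324}{5}} = \frac{6 \sqrt{26295}}{5}$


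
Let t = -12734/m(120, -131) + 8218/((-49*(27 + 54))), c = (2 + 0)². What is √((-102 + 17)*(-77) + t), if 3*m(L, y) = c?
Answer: I*√47748190/126 ≈ 54.841*I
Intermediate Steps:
c = 4 (c = 2² = 4)
m(L, y) = 4/3 (m(L, y) = (⅓)*4 = 4/3)
t = -10832615/1134 (t = -12734/4/3 + 8218/((-49*(27 + 54))) = -12734*¾ + 8218/((-49*81)) = -19101/2 + 8218/(-3969) = -19101/2 + 8218*(-1/3969) = -19101/2 - 1174/567 = -10832615/1134 ≈ -9552.6)
√((-102 + 17)*(-77) + t) = √((-102 + 17)*(-77) - 10832615/1134) = √(-85*(-77) - 10832615/1134) = √(6545 - 10832615/1134) = √(-3410585/1134) = I*√47748190/126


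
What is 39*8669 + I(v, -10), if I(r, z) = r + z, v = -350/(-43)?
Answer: 14537833/43 ≈ 3.3809e+5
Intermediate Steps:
v = 350/43 (v = -350*(-1/43) = 350/43 ≈ 8.1395)
39*8669 + I(v, -10) = 39*8669 + (350/43 - 10) = 338091 - 80/43 = 14537833/43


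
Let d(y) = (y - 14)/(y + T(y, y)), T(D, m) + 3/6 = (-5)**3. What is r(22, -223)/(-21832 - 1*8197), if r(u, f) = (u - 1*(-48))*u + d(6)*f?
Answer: -364492/7176931 ≈ -0.050787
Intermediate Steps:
T(D, m) = -251/2 (T(D, m) = -1/2 + (-5)**3 = -1/2 - 125 = -251/2)
d(y) = (-14 + y)/(-251/2 + y) (d(y) = (y - 14)/(y - 251/2) = (-14 + y)/(-251/2 + y))
r(u, f) = 16*f/239 + u*(48 + u) (r(u, f) = (u - 1*(-48))*u + (2*(-14 + 6)/(-251 + 2*6))*f = (u + 48)*u + (2*(-8)/(-251 + 12))*f = (48 + u)*u + (2*(-8)/(-239))*f = u*(48 + u) + (2*(-1/239)*(-8))*f = u*(48 + u) + 16*f/239 = 16*f/239 + u*(48 + u))
r(22, -223)/(-21832 - 1*8197) = (22**2 + 48*22 + (16/239)*(-223))/(-21832 - 1*8197) = (484 + 1056 - 3568/239)/(-21832 - 8197) = (364492/239)/(-30029) = (364492/239)*(-1/30029) = -364492/7176931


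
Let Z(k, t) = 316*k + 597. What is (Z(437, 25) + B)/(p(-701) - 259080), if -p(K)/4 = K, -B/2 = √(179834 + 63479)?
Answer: -138689/256276 + √243313/128138 ≈ -0.53732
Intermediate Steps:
B = -2*√243313 (B = -2*√(179834 + 63479) = -2*√243313 ≈ -986.54)
p(K) = -4*K
Z(k, t) = 597 + 316*k
(Z(437, 25) + B)/(p(-701) - 259080) = ((597 + 316*437) - 2*√243313)/(-4*(-701) - 259080) = ((597 + 138092) - 2*√243313)/(2804 - 259080) = (138689 - 2*√243313)/(-256276) = (138689 - 2*√243313)*(-1/256276) = -138689/256276 + √243313/128138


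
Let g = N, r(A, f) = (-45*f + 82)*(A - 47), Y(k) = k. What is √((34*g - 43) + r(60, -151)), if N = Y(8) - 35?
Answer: 2*√22110 ≈ 297.39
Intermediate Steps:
N = -27 (N = 8 - 35 = -27)
r(A, f) = (-47 + A)*(82 - 45*f) (r(A, f) = (82 - 45*f)*(-47 + A) = (-47 + A)*(82 - 45*f))
g = -27
√((34*g - 43) + r(60, -151)) = √((34*(-27) - 43) + (-3854 + 82*60 + 2115*(-151) - 45*60*(-151))) = √((-918 - 43) + (-3854 + 4920 - 319365 + 407700)) = √(-961 + 89401) = √88440 = 2*√22110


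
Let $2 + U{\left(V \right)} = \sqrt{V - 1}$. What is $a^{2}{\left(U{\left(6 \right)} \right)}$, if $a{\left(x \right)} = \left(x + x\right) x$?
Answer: $644 - 288 \sqrt{5} \approx 0.012422$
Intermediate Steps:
$U{\left(V \right)} = -2 + \sqrt{-1 + V}$ ($U{\left(V \right)} = -2 + \sqrt{V - 1} = -2 + \sqrt{-1 + V}$)
$a{\left(x \right)} = 2 x^{2}$ ($a{\left(x \right)} = 2 x x = 2 x^{2}$)
$a^{2}{\left(U{\left(6 \right)} \right)} = \left(2 \left(-2 + \sqrt{-1 + 6}\right)^{2}\right)^{2} = \left(2 \left(-2 + \sqrt{5}\right)^{2}\right)^{2} = 4 \left(-2 + \sqrt{5}\right)^{4}$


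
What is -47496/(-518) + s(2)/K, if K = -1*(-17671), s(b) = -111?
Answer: 419622159/4576789 ≈ 91.685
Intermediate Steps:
K = 17671
-47496/(-518) + s(2)/K = -47496/(-518) - 111/17671 = -47496*(-1/518) - 111*1/17671 = 23748/259 - 111/17671 = 419622159/4576789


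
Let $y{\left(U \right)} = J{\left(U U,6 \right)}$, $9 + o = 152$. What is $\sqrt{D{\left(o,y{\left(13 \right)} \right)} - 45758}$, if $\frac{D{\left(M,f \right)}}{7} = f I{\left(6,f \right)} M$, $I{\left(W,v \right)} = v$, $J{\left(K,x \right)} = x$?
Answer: $i \sqrt{9722} \approx 98.6 i$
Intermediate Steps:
$o = 143$ ($o = -9 + 152 = 143$)
$y{\left(U \right)} = 6$
$D{\left(M,f \right)} = 7 M f^{2}$ ($D{\left(M,f \right)} = 7 f f M = 7 f^{2} M = 7 M f^{2}$)
$\sqrt{D{\left(o,y{\left(13 \right)} \right)} - 45758} = \sqrt{7 \cdot 143 \cdot 6^{2} - 45758} = \sqrt{7 \cdot 143 \cdot 36 - 45758} = \sqrt{36036 - 45758} = \sqrt{-9722} = i \sqrt{9722}$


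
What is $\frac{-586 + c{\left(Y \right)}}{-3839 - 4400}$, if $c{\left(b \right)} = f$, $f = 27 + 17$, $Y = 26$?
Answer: $\frac{542}{8239} \approx 0.065785$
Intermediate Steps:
$f = 44$
$c{\left(b \right)} = 44$
$\frac{-586 + c{\left(Y \right)}}{-3839 - 4400} = \frac{-586 + 44}{-3839 - 4400} = - \frac{542}{-8239} = \left(-542\right) \left(- \frac{1}{8239}\right) = \frac{542}{8239}$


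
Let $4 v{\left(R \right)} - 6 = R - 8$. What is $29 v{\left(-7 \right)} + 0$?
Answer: $- \frac{261}{4} \approx -65.25$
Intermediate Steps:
$v{\left(R \right)} = - \frac{1}{2} + \frac{R}{4}$ ($v{\left(R \right)} = \frac{3}{2} + \frac{R - 8}{4} = \frac{3}{2} + \frac{-8 + R}{4} = \frac{3}{2} + \left(-2 + \frac{R}{4}\right) = - \frac{1}{2} + \frac{R}{4}$)
$29 v{\left(-7 \right)} + 0 = 29 \left(- \frac{1}{2} + \frac{1}{4} \left(-7\right)\right) + 0 = 29 \left(- \frac{1}{2} - \frac{7}{4}\right) + 0 = 29 \left(- \frac{9}{4}\right) + 0 = - \frac{261}{4} + 0 = - \frac{261}{4}$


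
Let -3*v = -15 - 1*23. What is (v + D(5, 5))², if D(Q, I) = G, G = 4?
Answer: 2500/9 ≈ 277.78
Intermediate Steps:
D(Q, I) = 4
v = 38/3 (v = -(-15 - 1*23)/3 = -(-15 - 23)/3 = -⅓*(-38) = 38/3 ≈ 12.667)
(v + D(5, 5))² = (38/3 + 4)² = (50/3)² = 2500/9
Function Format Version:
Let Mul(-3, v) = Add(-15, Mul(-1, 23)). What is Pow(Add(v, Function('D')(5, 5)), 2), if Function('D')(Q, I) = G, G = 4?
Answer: Rational(2500, 9) ≈ 277.78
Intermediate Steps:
Function('D')(Q, I) = 4
v = Rational(38, 3) (v = Mul(Rational(-1, 3), Add(-15, Mul(-1, 23))) = Mul(Rational(-1, 3), Add(-15, -23)) = Mul(Rational(-1, 3), -38) = Rational(38, 3) ≈ 12.667)
Pow(Add(v, Function('D')(5, 5)), 2) = Pow(Add(Rational(38, 3), 4), 2) = Pow(Rational(50, 3), 2) = Rational(2500, 9)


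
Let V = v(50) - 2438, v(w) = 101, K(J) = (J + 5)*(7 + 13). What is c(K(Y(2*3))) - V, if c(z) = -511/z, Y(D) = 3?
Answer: 373409/160 ≈ 2333.8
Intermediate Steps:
K(J) = 100 + 20*J (K(J) = (5 + J)*20 = 100 + 20*J)
V = -2337 (V = 101 - 2438 = -2337)
c(K(Y(2*3))) - V = -511/(100 + 20*3) - 1*(-2337) = -511/(100 + 60) + 2337 = -511/160 + 2337 = 373409/160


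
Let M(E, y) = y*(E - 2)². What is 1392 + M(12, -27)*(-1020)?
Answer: 2755392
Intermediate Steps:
M(E, y) = y*(-2 + E)²
1392 + M(12, -27)*(-1020) = 1392 - 27*(-2 + 12)²*(-1020) = 1392 - 27*10²*(-1020) = 1392 - 27*100*(-1020) = 1392 - 2700*(-1020) = 1392 + 2754000 = 2755392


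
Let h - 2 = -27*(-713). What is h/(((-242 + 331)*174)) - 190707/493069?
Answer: 6539768855/7635666534 ≈ 0.85648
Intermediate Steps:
h = 19253 (h = 2 - 27*(-713) = 2 + 19251 = 19253)
h/(((-242 + 331)*174)) - 190707/493069 = 19253/(((-242 + 331)*174)) - 190707/493069 = 19253/((89*174)) - 190707*1/493069 = 19253/15486 - 190707/493069 = 6539768855/7635666534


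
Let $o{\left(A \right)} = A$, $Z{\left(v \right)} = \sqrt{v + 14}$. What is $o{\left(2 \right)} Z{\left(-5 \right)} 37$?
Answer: $222$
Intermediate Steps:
$Z{\left(v \right)} = \sqrt{14 + v}$
$o{\left(2 \right)} Z{\left(-5 \right)} 37 = 2 \sqrt{14 - 5} \cdot 37 = 2 \sqrt{9} \cdot 37 = 2 \cdot 3 \cdot 37 = 6 \cdot 37 = 222$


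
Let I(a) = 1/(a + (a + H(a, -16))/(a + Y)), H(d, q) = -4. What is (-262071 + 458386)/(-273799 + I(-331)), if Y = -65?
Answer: -5133283883/7159351091 ≈ -0.71700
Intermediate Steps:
I(a) = 1/(a + (-4 + a)/(-65 + a)) (I(a) = 1/(a + (a - 4)/(a - 65)) = 1/(a + (-4 + a)/(-65 + a)))
(-262071 + 458386)/(-273799 + I(-331)) = (-262071 + 458386)/(-273799 + (-65 - 331)/(-4 + (-331)² - 64*(-331))) = 196315/(-273799 - 396/(-4 + 109561 + 21184)) = 196315/(-273799 - 396/130741) = 196315/(-35796755455/130741) = 196315*(-130741/35796755455) = -5133283883/7159351091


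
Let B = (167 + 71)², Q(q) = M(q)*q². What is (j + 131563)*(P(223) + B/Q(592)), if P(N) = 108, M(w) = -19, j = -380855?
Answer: -11204046962333/416176 ≈ -2.6921e+7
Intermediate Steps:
Q(q) = -19*q²
B = 56644 (B = 238² = 56644)
(j + 131563)*(P(223) + B/Q(592)) = (-380855 + 131563)*(108 + 56644/((-19*592²))) = -249292*(108 + 56644/((-19*350464))) = -249292*(108 + 56644/(-6658816)) = -249292*(108 + 56644*(-1/6658816)) = -249292*(108 - 14161/1664704) = -249292*179773871/1664704 = -11204046962333/416176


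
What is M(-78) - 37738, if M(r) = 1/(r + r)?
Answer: -5887129/156 ≈ -37738.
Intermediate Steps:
M(r) = 1/(2*r)
M(-78) - 37738 = (1/2)/(-78) - 37738 = (1/2)*(-1/78) - 37738 = -1/156 - 37738 = -5887129/156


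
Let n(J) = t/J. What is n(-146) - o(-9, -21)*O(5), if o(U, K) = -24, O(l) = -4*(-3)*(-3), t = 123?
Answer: -126267/146 ≈ -864.84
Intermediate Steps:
O(l) = -36 (O(l) = 12*(-3) = -36)
n(J) = 123/J
n(-146) - o(-9, -21)*O(5) = 123/(-146) - (-24)*(-36) = 123*(-1/146) - 1*864 = -123/146 - 864 = -126267/146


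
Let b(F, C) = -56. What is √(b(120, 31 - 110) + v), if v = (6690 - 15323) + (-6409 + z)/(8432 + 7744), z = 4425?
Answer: I*√8881334733/1011 ≈ 93.215*I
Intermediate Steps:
v = -8728087/1011 (v = (6690 - 15323) + (-6409 + 4425)/(8432 + 7744) = -8633 - 1984/16176 = -8633 - 1984*1/16176 = -8633 - 124/1011 = -8728087/1011 ≈ -8633.1)
√(b(120, 31 - 110) + v) = √(-56 - 8728087/1011) = √(-8784703/1011) = I*√8881334733/1011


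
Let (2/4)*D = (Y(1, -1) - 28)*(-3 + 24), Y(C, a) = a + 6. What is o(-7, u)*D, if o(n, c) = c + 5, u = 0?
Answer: -4830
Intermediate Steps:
o(n, c) = 5 + c
Y(C, a) = 6 + a
D = -966 (D = 2*(((6 - 1) - 28)*(-3 + 24)) = 2*((5 - 28)*21) = 2*(-23*21) = 2*(-483) = -966)
o(-7, u)*D = (5 + 0)*(-966) = 5*(-966) = -4830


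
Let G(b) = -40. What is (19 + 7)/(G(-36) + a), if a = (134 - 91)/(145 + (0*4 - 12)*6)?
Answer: -1898/2877 ≈ -0.65971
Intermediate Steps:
a = 43/73 (a = 43/(145 + (0 - 12)*6) = 43/(145 - 12*6) = 43/(145 - 72) = 43/73 ≈ 0.58904)
(19 + 7)/(G(-36) + a) = (19 + 7)/(-40 + 43/73) = 26/(-2877/73) = 26*(-73/2877) = -1898/2877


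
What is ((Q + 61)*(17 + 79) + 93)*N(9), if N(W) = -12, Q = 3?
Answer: -74844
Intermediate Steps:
((Q + 61)*(17 + 79) + 93)*N(9) = ((3 + 61)*(17 + 79) + 93)*(-12) = (64*96 + 93)*(-12) = (6144 + 93)*(-12) = 6237*(-12) = -74844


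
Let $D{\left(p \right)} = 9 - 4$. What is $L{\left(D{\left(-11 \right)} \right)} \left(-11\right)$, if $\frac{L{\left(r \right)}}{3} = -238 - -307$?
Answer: $-2277$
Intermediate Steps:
$D{\left(p \right)} = 5$
$L{\left(r \right)} = 207$ ($L{\left(r \right)} = 3 \left(-238 - -307\right) = 3 \left(-238 + 307\right) = 3 \cdot 69 = 207$)
$L{\left(D{\left(-11 \right)} \right)} \left(-11\right) = 207 \left(-11\right) = -2277$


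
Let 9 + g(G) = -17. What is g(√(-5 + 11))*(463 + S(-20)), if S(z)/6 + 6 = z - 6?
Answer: -7046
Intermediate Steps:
S(z) = -72 + 6*z (S(z) = -36 + 6*(z - 6) = -36 + 6*(-6 + z) = -36 + (-36 + 6*z) = -72 + 6*z)
g(G) = -26 (g(G) = -9 - 17 = -26)
g(√(-5 + 11))*(463 + S(-20)) = -26*(463 + (-72 + 6*(-20))) = -26*(463 + (-72 - 120)) = -26*(463 - 192) = -26*271 = -7046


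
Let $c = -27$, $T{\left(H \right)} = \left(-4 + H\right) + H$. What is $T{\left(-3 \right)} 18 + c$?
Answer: $-207$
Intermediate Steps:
$T{\left(H \right)} = -4 + 2 H$
$T{\left(-3 \right)} 18 + c = \left(-4 + 2 \left(-3\right)\right) 18 - 27 = \left(-4 - 6\right) 18 - 27 = \left(-10\right) 18 - 27 = -180 - 27 = -207$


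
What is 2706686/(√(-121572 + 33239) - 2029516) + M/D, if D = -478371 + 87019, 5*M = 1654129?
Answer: -17562246715604137741/8059767803558851640 - 2706686*I*√88333/4118935282589 ≈ -2.179 - 0.00019531*I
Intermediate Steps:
M = 1654129/5 (M = (⅕)*1654129 = 1654129/5 ≈ 3.3083e+5)
D = -391352
2706686/(√(-121572 + 33239) - 2029516) + M/D = 2706686/(√(-121572 + 33239) - 2029516) + (1654129/5)/(-391352) = 2706686/(√(-88333) - 2029516) + (1654129/5)*(-1/391352) = 2706686/(I*√88333 - 2029516) - 1654129/1956760 = 2706686/(-2029516 + I*√88333) - 1654129/1956760 = -1654129/1956760 + 2706686/(-2029516 + I*√88333)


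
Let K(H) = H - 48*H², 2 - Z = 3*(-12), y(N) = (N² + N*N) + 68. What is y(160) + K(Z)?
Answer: -18006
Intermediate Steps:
y(N) = 68 + 2*N² (y(N) = (N² + N²) + 68 = 2*N² + 68 = 68 + 2*N²)
Z = 38 (Z = 2 - 3*(-12) = 2 - 1*(-36) = 2 + 36 = 38)
y(160) + K(Z) = (68 + 2*160²) + 38*(1 - 48*38) = (68 + 2*25600) + 38*(1 - 1824) = (68 + 51200) + 38*(-1823) = 51268 - 69274 = -18006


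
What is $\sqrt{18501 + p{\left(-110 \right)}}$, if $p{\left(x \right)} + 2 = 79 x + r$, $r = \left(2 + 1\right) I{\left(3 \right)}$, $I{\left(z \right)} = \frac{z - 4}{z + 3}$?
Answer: $\frac{\sqrt{39234}}{2} \approx 99.038$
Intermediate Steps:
$I{\left(z \right)} = \frac{-4 + z}{3 + z}$
$r = - \frac{1}{2}$ ($r = \left(2 + 1\right) \frac{-4 + 3}{3 + 3} = 3 \cdot \frac{1}{6} \left(-1\right) = 3 \left(- \frac{1}{6}\right) = - \frac{1}{2} \approx -0.5$)
$p{\left(x \right)} = - \frac{5}{2} + 79 x$ ($p{\left(x \right)} = -2 + \left(79 x - \frac{1}{2}\right) = -2 + \left(- \frac{1}{2} + 79 x\right) = - \frac{5}{2} + 79 x$)
$\sqrt{18501 + p{\left(-110 \right)}} = \sqrt{18501 + \left(- \frac{5}{2} + 79 \left(-110\right)\right)} = \sqrt{18501 - \frac{17385}{2}} = \sqrt{\frac{19617}{2}} = \frac{\sqrt{39234}}{2}$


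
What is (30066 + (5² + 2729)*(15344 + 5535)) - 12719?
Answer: 57518113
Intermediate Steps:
(30066 + (5² + 2729)*(15344 + 5535)) - 12719 = (30066 + (25 + 2729)*20879) - 12719 = (30066 + 2754*20879) - 12719 = (30066 + 57500766) - 12719 = 57530832 - 12719 = 57518113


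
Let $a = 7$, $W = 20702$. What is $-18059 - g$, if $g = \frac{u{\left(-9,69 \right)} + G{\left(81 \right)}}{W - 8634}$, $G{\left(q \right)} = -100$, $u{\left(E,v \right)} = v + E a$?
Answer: $- \frac{108967959}{6034} \approx -18059.0$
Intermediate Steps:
$u{\left(E,v \right)} = v + 7 E$ ($u{\left(E,v \right)} = v + E 7 = v + 7 E$)
$g = - \frac{47}{6034}$ ($g = \frac{\left(69 + 7 \left(-9\right)\right) - 100}{20702 - 8634} = \frac{\left(69 - 63\right) - 100}{12068} = \left(6 - 100\right) \frac{1}{12068} = \left(-94\right) \frac{1}{12068} = - \frac{47}{6034} \approx -0.0077892$)
$-18059 - g = -18059 - - \frac{47}{6034} = -18059 + \frac{47}{6034} = - \frac{108967959}{6034}$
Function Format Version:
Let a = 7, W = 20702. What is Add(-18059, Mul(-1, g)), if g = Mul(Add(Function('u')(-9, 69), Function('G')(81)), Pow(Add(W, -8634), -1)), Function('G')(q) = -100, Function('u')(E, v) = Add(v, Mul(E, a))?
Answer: Rational(-108967959, 6034) ≈ -18059.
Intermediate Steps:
Function('u')(E, v) = Add(v, Mul(7, E)) (Function('u')(E, v) = Add(v, Mul(E, 7)) = Add(v, Mul(7, E)))
g = Rational(-47, 6034) (g = Mul(Add(Add(69, Mul(7, -9)), -100), Pow(Add(20702, -8634), -1)) = Mul(Add(Add(69, -63), -100), Pow(12068, -1)) = Mul(Add(6, -100), Rational(1, 12068)) = Mul(-94, Rational(1, 12068)) = Rational(-47, 6034) ≈ -0.0077892)
Add(-18059, Mul(-1, g)) = Add(-18059, Mul(-1, Rational(-47, 6034))) = Add(-18059, Rational(47, 6034)) = Rational(-108967959, 6034)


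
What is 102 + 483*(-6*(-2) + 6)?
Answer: 8796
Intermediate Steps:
102 + 483*(-6*(-2) + 6) = 102 + 483*(12 + 6) = 102 + 483*18 = 102 + 8694 = 8796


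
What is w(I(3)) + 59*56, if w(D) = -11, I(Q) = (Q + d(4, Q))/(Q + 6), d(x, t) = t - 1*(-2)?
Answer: 3293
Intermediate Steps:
d(x, t) = 2 + t (d(x, t) = t + 2 = 2 + t)
I(Q) = (2 + 2*Q)/(6 + Q) (I(Q) = (Q + (2 + Q))/(Q + 6) = (2 + 2*Q)/(6 + Q))
w(I(3)) + 59*56 = -11 + 59*56 = -11 + 3304 = 3293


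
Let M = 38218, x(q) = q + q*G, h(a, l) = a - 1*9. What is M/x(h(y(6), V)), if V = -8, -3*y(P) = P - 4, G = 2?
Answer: -38218/29 ≈ -1317.9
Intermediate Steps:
y(P) = 4/3 - P/3 (y(P) = -(P - 4)/3 = -(-4 + P)/3 = 4/3 - P/3)
h(a, l) = -9 + a (h(a, l) = a - 9 = -9 + a)
x(q) = 3*q (x(q) = q + q*2 = q + 2*q = 3*q)
M/x(h(y(6), V)) = 38218/((3*(-9 + (4/3 - ⅓*6)))) = 38218/((3*(-9 + (4/3 - 2)))) = 38218/((3*(-9 - ⅔))) = 38218/((3*(-29/3))) = 38218/(-29) = 38218*(-1/29) = -38218/29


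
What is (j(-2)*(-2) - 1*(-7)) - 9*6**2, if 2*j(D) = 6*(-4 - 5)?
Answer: -263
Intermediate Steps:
j(D) = -27 (j(D) = (6*(-4 - 5))/2 = (6*(-9))/2 = (1/2)*(-54) = -27)
(j(-2)*(-2) - 1*(-7)) - 9*6**2 = (-27*(-2) - 1*(-7)) - 9*6**2 = (54 + 7) - 9*36 = 61 - 324 = -263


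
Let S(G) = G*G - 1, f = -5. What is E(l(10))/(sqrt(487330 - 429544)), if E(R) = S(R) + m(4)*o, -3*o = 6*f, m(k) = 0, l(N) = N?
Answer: 33*sqrt(57786)/19262 ≈ 0.41184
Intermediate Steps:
S(G) = -1 + G**2 (S(G) = G**2 - 1 = -1 + G**2)
o = 10 (o = -2*(-5) = -1/3*(-30) = 10)
E(R) = -1 + R**2 (E(R) = (-1 + R**2) + 0*10 = (-1 + R**2) + 0 = -1 + R**2)
E(l(10))/(sqrt(487330 - 429544)) = (-1 + 10**2)/(sqrt(487330 - 429544)) = (-1 + 100)/(sqrt(57786)) = 99*(sqrt(57786)/57786) = 33*sqrt(57786)/19262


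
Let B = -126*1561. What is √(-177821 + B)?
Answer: 7*I*√7643 ≈ 611.97*I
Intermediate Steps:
B = -196686
√(-177821 + B) = √(-177821 - 196686) = √(-374507) = 7*I*√7643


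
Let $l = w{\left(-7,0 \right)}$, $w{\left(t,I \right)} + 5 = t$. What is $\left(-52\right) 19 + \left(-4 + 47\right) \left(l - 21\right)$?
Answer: $-2407$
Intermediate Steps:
$w{\left(t,I \right)} = -5 + t$
$l = -12$ ($l = -5 - 7 = -12$)
$\left(-52\right) 19 + \left(-4 + 47\right) \left(l - 21\right) = \left(-52\right) 19 + \left(-4 + 47\right) \left(-12 - 21\right) = -988 + 43 \left(-33\right) = -988 - 1419 = -2407$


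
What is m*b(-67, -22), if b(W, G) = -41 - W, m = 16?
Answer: 416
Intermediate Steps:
m*b(-67, -22) = 16*(-41 - 1*(-67)) = 16*(-41 + 67) = 16*26 = 416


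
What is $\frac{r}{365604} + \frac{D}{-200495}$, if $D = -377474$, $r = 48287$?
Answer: $\frac{147687306361}{73301773980} \approx 2.0148$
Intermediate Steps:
$\frac{r}{365604} + \frac{D}{-200495} = \frac{48287}{365604} - \frac{377474}{-200495} = 48287 \cdot \frac{1}{365604} - - \frac{377474}{200495} = \frac{48287}{365604} + \frac{377474}{200495} = \frac{147687306361}{73301773980}$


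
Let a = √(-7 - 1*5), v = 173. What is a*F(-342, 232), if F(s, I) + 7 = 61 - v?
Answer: -238*I*√3 ≈ -412.23*I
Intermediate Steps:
F(s, I) = -119 (F(s, I) = -7 + (61 - 1*173) = -7 + (61 - 173) = -7 - 112 = -119)
a = 2*I*√3 (a = √(-7 - 5) = √(-12) = 2*I*√3 ≈ 3.4641*I)
a*F(-342, 232) = (2*I*√3)*(-119) = -238*I*√3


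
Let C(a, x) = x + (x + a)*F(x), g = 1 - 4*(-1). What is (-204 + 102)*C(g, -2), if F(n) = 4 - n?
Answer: -1632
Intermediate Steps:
g = 5 (g = 1 - 1*(-4) = 1 + 4 = 5)
C(a, x) = x + (4 - x)*(a + x) (C(a, x) = x + (x + a)*(4 - x) = x + (a + x)*(4 - x) = x + (4 - x)*(a + x))
(-204 + 102)*C(g, -2) = (-204 + 102)*(-2 - 1*5*(-4 - 2) - 1*(-2)*(-4 - 2)) = -102*(-2 - 1*5*(-6) - 1*(-2)*(-6)) = -102*(-2 + 30 - 12) = -102*16 = -1632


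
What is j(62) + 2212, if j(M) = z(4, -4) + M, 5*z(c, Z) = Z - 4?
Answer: 11362/5 ≈ 2272.4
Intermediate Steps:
z(c, Z) = -⅘ + Z/5 (z(c, Z) = (Z - 4)/5 = (-4 + Z)/5 = -⅘ + Z/5)
j(M) = -8/5 + M (j(M) = (-⅘ + (⅕)*(-4)) + M = (-⅘ - ⅘) + M = -8/5 + M)
j(62) + 2212 = (-8/5 + 62) + 2212 = 302/5 + 2212 = 11362/5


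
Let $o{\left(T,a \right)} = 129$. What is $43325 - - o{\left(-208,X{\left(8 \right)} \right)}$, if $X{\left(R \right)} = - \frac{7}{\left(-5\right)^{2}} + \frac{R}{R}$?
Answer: $43454$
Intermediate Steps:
$X{\left(R \right)} = \frac{18}{25}$ ($X{\left(R \right)} = - \frac{7}{25} + 1 = \frac{18}{25}$)
$43325 - - o{\left(-208,X{\left(8 \right)} \right)} = 43325 - \left(-1\right) 129 = 43325 - -129 = 43325 + 129 = 43454$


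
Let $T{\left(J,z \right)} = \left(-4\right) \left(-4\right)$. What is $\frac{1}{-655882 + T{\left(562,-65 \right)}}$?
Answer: $- \frac{1}{655866} \approx -1.5247 \cdot 10^{-6}$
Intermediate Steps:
$T{\left(J,z \right)} = 16$
$\frac{1}{-655882 + T{\left(562,-65 \right)}} = \frac{1}{-655882 + 16} = \frac{1}{-655866} = - \frac{1}{655866}$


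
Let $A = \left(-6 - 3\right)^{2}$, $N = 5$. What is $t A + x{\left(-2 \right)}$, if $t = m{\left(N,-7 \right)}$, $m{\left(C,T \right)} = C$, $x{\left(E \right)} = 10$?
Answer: $415$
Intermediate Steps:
$t = 5$
$A = 81$ ($A = \left(-9\right)^{2} = 81$)
$t A + x{\left(-2 \right)} = 5 \cdot 81 + 10 = 405 + 10 = 415$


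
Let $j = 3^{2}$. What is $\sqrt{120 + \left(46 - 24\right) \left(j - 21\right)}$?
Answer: $12 i \approx 12.0 i$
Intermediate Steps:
$j = 9$
$\sqrt{120 + \left(46 - 24\right) \left(j - 21\right)} = \sqrt{120 + \left(46 - 24\right) \left(9 - 21\right)} = \sqrt{120 + 22 \left(-12\right)} = \sqrt{120 - 264} = \sqrt{-144} = 12 i$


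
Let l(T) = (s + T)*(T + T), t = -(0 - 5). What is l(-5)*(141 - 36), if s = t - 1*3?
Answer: 3150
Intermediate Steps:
t = 5 (t = -1*(-5) = 5)
s = 2 (s = 5 - 1*3 = 5 - 3 = 2)
l(T) = 2*T*(2 + T) (l(T) = (2 + T)*(T + T) = (2 + T)*(2*T) = 2*T*(2 + T))
l(-5)*(141 - 36) = (2*(-5)*(2 - 5))*(141 - 36) = (2*(-5)*(-3))*105 = 30*105 = 3150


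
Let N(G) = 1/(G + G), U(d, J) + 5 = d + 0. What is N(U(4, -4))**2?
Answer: 1/4 ≈ 0.25000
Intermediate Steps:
U(d, J) = -5 + d (U(d, J) = -5 + (d + 0) = -5 + d)
N(G) = 1/(2*G)
N(U(4, -4))**2 = (1/(2*(-5 + 4)))**2 = ((1/2)/(-1))**2 = ((1/2)*(-1))**2 = (-1/2)**2 = 1/4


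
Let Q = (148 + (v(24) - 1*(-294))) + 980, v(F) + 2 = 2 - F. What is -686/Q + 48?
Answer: 33209/699 ≈ 47.509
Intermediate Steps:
v(F) = -F (v(F) = -2 + (2 - F) = -F)
Q = 1398 (Q = (148 + (-1*24 - 1*(-294))) + 980 = (148 + (-24 + 294)) + 980 = (148 + 270) + 980 = 418 + 980 = 1398)
-686/Q + 48 = -686/1398 + 48 = -686*1/1398 + 48 = -343/699 + 48 = 33209/699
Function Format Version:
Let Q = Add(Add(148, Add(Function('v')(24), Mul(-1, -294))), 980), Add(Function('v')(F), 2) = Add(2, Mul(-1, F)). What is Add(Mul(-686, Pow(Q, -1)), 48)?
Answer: Rational(33209, 699) ≈ 47.509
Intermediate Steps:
Function('v')(F) = Mul(-1, F) (Function('v')(F) = Add(-2, Add(2, Mul(-1, F))) = Mul(-1, F))
Q = 1398 (Q = Add(Add(148, Add(Mul(-1, 24), Mul(-1, -294))), 980) = Add(Add(148, Add(-24, 294)), 980) = Add(Add(148, 270), 980) = Add(418, 980) = 1398)
Add(Mul(-686, Pow(Q, -1)), 48) = Add(Mul(-686, Pow(1398, -1)), 48) = Add(Mul(-686, Rational(1, 1398)), 48) = Add(Rational(-343, 699), 48) = Rational(33209, 699)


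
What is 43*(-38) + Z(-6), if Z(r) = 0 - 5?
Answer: -1639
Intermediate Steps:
Z(r) = -5
43*(-38) + Z(-6) = 43*(-38) - 5 = -1634 - 5 = -1639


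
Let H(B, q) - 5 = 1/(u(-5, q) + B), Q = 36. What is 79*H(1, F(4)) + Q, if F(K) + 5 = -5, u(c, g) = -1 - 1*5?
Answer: 2076/5 ≈ 415.20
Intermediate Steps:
u(c, g) = -6 (u(c, g) = -1 - 5 = -6)
F(K) = -10 (F(K) = -5 - 5 = -10)
H(B, q) = 5 + 1/(-6 + B)
79*H(1, F(4)) + Q = 79*((-29 + 5*1)/(-6 + 1)) + 36 = 79*((-29 + 5)/(-5)) + 36 = 79*(-⅕*(-24)) + 36 = 79*(24/5) + 36 = 1896/5 + 36 = 2076/5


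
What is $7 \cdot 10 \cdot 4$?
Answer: $280$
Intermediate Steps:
$7 \cdot 10 \cdot 4 = 70 \cdot 4 = 280$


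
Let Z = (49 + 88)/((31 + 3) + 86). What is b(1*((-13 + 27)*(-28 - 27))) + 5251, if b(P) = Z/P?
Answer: 485192263/92400 ≈ 5251.0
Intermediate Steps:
Z = 137/120 (Z = 137/(34 + 86) = 137/120 ≈ 1.1417)
b(P) = 137/(120*P)
b(1*((-13 + 27)*(-28 - 27))) + 5251 = 137/(120*((1*((-13 + 27)*(-28 - 27))))) + 5251 = 137/(120*((1*(14*(-55))))) + 5251 = 137/(120*((1*(-770)))) + 5251 = (137/120)/(-770) + 5251 = (137/120)*(-1/770) + 5251 = -137/92400 + 5251 = 485192263/92400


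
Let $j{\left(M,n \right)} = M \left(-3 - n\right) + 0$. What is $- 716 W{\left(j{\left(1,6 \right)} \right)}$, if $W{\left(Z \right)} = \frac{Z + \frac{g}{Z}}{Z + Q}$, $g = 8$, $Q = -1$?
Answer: $- \frac{31862}{45} \approx -708.04$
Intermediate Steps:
$j{\left(M,n \right)} = M \left(-3 - n\right)$
$W{\left(Z \right)} = \frac{Z + \frac{8}{Z}}{-1 + Z}$ ($W{\left(Z \right)} = \frac{Z + \frac{8}{Z}}{Z - 1} = \frac{Z + \frac{8}{Z}}{-1 + Z}$)
$- 716 W{\left(j{\left(1,6 \right)} \right)} = - 716 \frac{8 + \left(\left(-1\right) 1 \left(3 + 6\right)\right)^{2}}{\left(-1\right) 1 \left(3 + 6\right) \left(-1 - 1 \left(3 + 6\right)\right)} = - 716 \frac{8 + \left(\left(-1\right) 1 \cdot 9\right)^{2}}{\left(-1\right) 1 \cdot 9 \left(-1 - 1 \cdot 9\right)} = - 716 \frac{8 + \left(-9\right)^{2}}{\left(-9\right) \left(-1 - 9\right)} = - 716 \left(- \frac{8 + 81}{9 \left(-10\right)}\right) = - 716 \left(\left(- \frac{1}{9}\right) \left(- \frac{1}{10}\right) 89\right) = \left(-716\right) \frac{89}{90} = - \frac{31862}{45}$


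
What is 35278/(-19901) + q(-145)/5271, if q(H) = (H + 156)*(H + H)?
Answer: -35633504/14985453 ≈ -2.3779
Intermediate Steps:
q(H) = 2*H*(156 + H) (q(H) = (156 + H)*(2*H) = 2*H*(156 + H))
35278/(-19901) + q(-145)/5271 = 35278/(-19901) + (2*(-145)*(156 - 145))/5271 = 35278*(-1/19901) + (2*(-145)*11)*(1/5271) = -35278/19901 - 3190*1/5271 = -35278/19901 - 3190/5271 = -35633504/14985453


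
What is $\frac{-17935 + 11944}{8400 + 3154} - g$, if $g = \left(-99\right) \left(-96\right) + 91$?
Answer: $- \frac{110866621}{11554} \approx -9595.5$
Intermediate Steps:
$g = 9595$ ($g = 9504 + 91 = 9595$)
$\frac{-17935 + 11944}{8400 + 3154} - g = \frac{-17935 + 11944}{8400 + 3154} - 9595 = - \frac{5991}{11554} - 9595 = - \frac{110866621}{11554}$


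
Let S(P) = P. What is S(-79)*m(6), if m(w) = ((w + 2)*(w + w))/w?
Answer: -1264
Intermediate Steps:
m(w) = 4 + 2*w (m(w) = ((2 + w)*(2*w))/w = (2*w*(2 + w))/w = 4 + 2*w)
S(-79)*m(6) = -79*(4 + 2*6) = -79*(4 + 12) = -79*16 = -1264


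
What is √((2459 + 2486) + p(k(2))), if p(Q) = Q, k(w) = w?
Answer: √4947 ≈ 70.335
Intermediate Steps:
√((2459 + 2486) + p(k(2))) = √((2459 + 2486) + 2) = √(4945 + 2) = √4947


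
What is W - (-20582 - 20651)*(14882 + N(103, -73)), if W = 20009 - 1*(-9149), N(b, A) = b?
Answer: 617905663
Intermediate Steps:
W = 29158 (W = 20009 + 9149 = 29158)
W - (-20582 - 20651)*(14882 + N(103, -73)) = 29158 - (-20582 - 20651)*(14882 + 103) = 29158 - (-41233)*14985 = 29158 - 1*(-617876505) = 29158 + 617876505 = 617905663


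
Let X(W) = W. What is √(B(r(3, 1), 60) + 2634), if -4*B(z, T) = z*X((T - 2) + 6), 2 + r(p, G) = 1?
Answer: 5*√106 ≈ 51.478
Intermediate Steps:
r(p, G) = -1 (r(p, G) = -2 + 1 = -1)
B(z, T) = -z*(4 + T)/4 (B(z, T) = -z*((T - 2) + 6)/4 = -z*((-2 + T) + 6)/4 = -z*(4 + T)/4)
√(B(r(3, 1), 60) + 2634) = √(-¼*(-1)*(4 + 60) + 2634) = √(-¼*(-1)*64 + 2634) = √(16 + 2634) = √2650 = 5*√106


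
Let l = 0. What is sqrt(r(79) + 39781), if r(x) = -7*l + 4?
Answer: sqrt(39785) ≈ 199.46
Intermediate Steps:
r(x) = 4 (r(x) = -7*0 + 4 = 0 + 4 = 4)
sqrt(r(79) + 39781) = sqrt(4 + 39781) = sqrt(39785)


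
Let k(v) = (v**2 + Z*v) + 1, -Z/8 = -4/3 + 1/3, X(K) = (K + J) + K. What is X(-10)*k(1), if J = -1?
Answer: -210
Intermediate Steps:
X(K) = -1 + 2*K (X(K) = (K - 1) + K = (-1 + K) + K = -1 + 2*K)
Z = 8 (Z = -8*(-4/3 + 1/3) = -8*(-1) = 8)
k(v) = 1 + v**2 + 8*v (k(v) = (v**2 + 8*v) + 1 = 1 + v**2 + 8*v)
X(-10)*k(1) = (-1 + 2*(-10))*(1 + 1**2 + 8*1) = (-1 - 20)*(1 + 1 + 8) = -21*10 = -210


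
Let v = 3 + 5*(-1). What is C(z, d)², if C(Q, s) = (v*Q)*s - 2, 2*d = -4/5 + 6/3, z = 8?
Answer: 3364/25 ≈ 134.56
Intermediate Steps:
d = ⅗ (d = (-4/5 + 6/3)/2 = (-4*⅕ + 6*(⅓))/2 = (-⅘ + 2)/2 = (½)*(6/5) = ⅗ ≈ 0.60000)
v = -2 (v = 3 - 5 = -2)
C(Q, s) = -2 - 2*Q*s (C(Q, s) = (-2*Q)*s - 2 = -2*Q*s - 2 = -2 - 2*Q*s)
C(z, d)² = (-2 - 2*8*⅗)² = (-2 - 48/5)² = (-58/5)² = 3364/25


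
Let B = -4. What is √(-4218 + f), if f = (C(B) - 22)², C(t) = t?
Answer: I*√3542 ≈ 59.515*I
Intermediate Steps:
f = 676 (f = (-4 - 22)² = (-26)² = 676)
√(-4218 + f) = √(-4218 + 676) = √(-3542) = I*√3542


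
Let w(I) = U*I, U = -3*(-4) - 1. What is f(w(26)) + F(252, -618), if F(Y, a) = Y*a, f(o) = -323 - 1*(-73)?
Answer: -155986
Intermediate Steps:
U = 11 (U = 12 - 1 = 11)
w(I) = 11*I
f(o) = -250 (f(o) = -323 + 73 = -250)
f(w(26)) + F(252, -618) = -250 + 252*(-618) = -250 - 155736 = -155986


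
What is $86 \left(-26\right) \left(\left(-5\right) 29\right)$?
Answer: $324220$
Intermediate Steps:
$86 \left(-26\right) \left(\left(-5\right) 29\right) = \left(-2236\right) \left(-145\right) = 324220$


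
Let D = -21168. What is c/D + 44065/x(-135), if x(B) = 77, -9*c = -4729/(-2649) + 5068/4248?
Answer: 1124613526888937/1965170525472 ≈ 572.27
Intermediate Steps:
c = -2792827/8439714 (c = -(-4729/(-2649) + 5068/4248)/9 = -(-4729*(-1/2649) + 5068*(1/4248))/9 = -(4729/2649 + 1267/1062)/9 = -⅑*2792827/937746 = -2792827/8439714 ≈ -0.33091)
c/D + 44065/x(-135) = -2792827/8439714/(-21168) + 44065/77 = -2792827/8439714*(-1/21168) + 44065*(1/77) = 2792827/178651865952 + 6295/11 = 1124613526888937/1965170525472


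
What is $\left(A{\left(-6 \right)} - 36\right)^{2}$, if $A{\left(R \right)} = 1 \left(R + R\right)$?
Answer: $2304$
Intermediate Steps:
$A{\left(R \right)} = 2 R$ ($A{\left(R \right)} = 1 \cdot 2 R = 2 R$)
$\left(A{\left(-6 \right)} - 36\right)^{2} = \left(2 \left(-6\right) - 36\right)^{2} = \left(-12 - 36\right)^{2} = \left(-48\right)^{2} = 2304$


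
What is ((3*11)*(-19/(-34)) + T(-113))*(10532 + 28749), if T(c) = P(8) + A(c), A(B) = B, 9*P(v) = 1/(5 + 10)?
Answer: -17047600471/4590 ≈ -3.7141e+6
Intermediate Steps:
P(v) = 1/135 (P(v) = 1/(9*(5 + 10)) = (⅑)/15 = (⅑)*(1/15) = 1/135)
T(c) = 1/135 + c
((3*11)*(-19/(-34)) + T(-113))*(10532 + 28749) = ((3*11)*(-19/(-34)) + (1/135 - 113))*(10532 + 28749) = (33*(-19*(-1/34)) - 15254/135)*39281 = (33*(19/34) - 15254/135)*39281 = (627/34 - 15254/135)*39281 = -433991/4590*39281 = -17047600471/4590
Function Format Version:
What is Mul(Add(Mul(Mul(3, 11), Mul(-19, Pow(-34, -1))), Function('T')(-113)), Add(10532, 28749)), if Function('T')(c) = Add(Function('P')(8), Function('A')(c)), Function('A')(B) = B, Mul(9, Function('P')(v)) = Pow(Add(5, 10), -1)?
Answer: Rational(-17047600471, 4590) ≈ -3.7141e+6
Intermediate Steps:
Function('P')(v) = Rational(1, 135) (Function('P')(v) = Mul(Rational(1, 9), Pow(Add(5, 10), -1)) = Mul(Rational(1, 9), Pow(15, -1)) = Mul(Rational(1, 9), Rational(1, 15)) = Rational(1, 135))
Function('T')(c) = Add(Rational(1, 135), c)
Mul(Add(Mul(Mul(3, 11), Mul(-19, Pow(-34, -1))), Function('T')(-113)), Add(10532, 28749)) = Mul(Add(Mul(Mul(3, 11), Mul(-19, Pow(-34, -1))), Add(Rational(1, 135), -113)), Add(10532, 28749)) = Mul(Add(Mul(33, Mul(-19, Rational(-1, 34))), Rational(-15254, 135)), 39281) = Mul(Add(Mul(33, Rational(19, 34)), Rational(-15254, 135)), 39281) = Mul(Add(Rational(627, 34), Rational(-15254, 135)), 39281) = Mul(Rational(-433991, 4590), 39281) = Rational(-17047600471, 4590)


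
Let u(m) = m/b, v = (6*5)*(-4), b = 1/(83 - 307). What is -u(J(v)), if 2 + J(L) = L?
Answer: -27328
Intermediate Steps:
b = -1/224 (b = 1/(-224) = -1/224 ≈ -0.0044643)
v = -120 (v = 30*(-4) = -120)
J(L) = -2 + L
u(m) = -224*m (u(m) = m/(-1/224) = m*(-224) = -224*m)
-u(J(v)) = -(-224)*(-2 - 120) = -(-224)*(-122) = -1*27328 = -27328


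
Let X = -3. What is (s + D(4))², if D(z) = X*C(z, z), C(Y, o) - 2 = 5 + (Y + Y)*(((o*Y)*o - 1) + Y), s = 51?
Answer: 2490084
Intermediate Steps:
C(Y, o) = 7 + 2*Y*(-1 + Y + Y*o²) (C(Y, o) = 2 + (5 + (Y + Y)*(((o*Y)*o - 1) + Y)) = 2 + (5 + (2*Y)*(((Y*o)*o - 1) + Y)) = 2 + (5 + (2*Y)*((Y*o² - 1) + Y)) = 2 + (5 + (2*Y)*((-1 + Y*o²) + Y)) = 2 + (5 + (2*Y)*(-1 + Y + Y*o²)) = 2 + (5 + 2*Y*(-1 + Y + Y*o²)) = 7 + 2*Y*(-1 + Y + Y*o²))
D(z) = -21 - 6*z² - 6*z⁴ + 6*z (D(z) = -3*(7 - 2*z + 2*z² + 2*z²*z²) = -3*(7 - 2*z + 2*z² + 2*z⁴) = -21 - 6*z² - 6*z⁴ + 6*z)
(s + D(4))² = (51 + (-21 - 6*4² - 6*4⁴ + 6*4))² = (51 + (-21 - 6*16 - 6*256 + 24))² = (51 + (-21 - 96 - 1536 + 24))² = (51 - 1629)² = (-1578)² = 2490084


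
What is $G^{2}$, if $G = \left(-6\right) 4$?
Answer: $576$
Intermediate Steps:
$G = -24$
$G^{2} = \left(-24\right)^{2} = 576$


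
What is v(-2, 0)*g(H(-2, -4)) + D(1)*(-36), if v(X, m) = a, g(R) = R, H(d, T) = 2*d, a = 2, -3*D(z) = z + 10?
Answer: 124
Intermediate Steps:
D(z) = -10/3 - z/3 (D(z) = -(z + 10)/3 = -(10 + z)/3 = -10/3 - z/3)
v(X, m) = 2
v(-2, 0)*g(H(-2, -4)) + D(1)*(-36) = 2*(2*(-2)) + (-10/3 - ⅓*1)*(-36) = 2*(-4) + (-10/3 - ⅓)*(-36) = -8 - 11/3*(-36) = -8 + 132 = 124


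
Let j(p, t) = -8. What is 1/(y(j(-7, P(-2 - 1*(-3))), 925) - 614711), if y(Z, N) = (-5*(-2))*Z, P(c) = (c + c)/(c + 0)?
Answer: -1/614791 ≈ -1.6266e-6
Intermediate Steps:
P(c) = 2 (P(c) = (2*c)/c = 2)
y(Z, N) = 10*Z
1/(y(j(-7, P(-2 - 1*(-3))), 925) - 614711) = 1/(10*(-8) - 614711) = 1/(-80 - 614711) = 1/(-614791) = -1/614791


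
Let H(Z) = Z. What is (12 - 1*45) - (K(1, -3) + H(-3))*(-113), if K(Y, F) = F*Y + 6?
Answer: -33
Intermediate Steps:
K(Y, F) = 6 + F*Y
(12 - 1*45) - (K(1, -3) + H(-3))*(-113) = (12 - 1*45) - ((6 - 3*1) - 3)*(-113) = (12 - 45) - ((6 - 3) - 3)*(-113) = -33 - (3 - 3)*(-113) = -33 - 1*0*(-113) = -33 + 0*(-113) = -33 + 0 = -33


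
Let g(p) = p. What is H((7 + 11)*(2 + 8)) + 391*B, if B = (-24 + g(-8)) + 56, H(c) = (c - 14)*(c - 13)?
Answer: 37106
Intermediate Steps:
H(c) = (-14 + c)*(-13 + c)
B = 24 (B = (-24 - 8) + 56 = -32 + 56 = 24)
H((7 + 11)*(2 + 8)) + 391*B = (182 + ((7 + 11)*(2 + 8))**2 - 27*(7 + 11)*(2 + 8)) + 391*24 = (182 + (18*10)**2 - 486*10) + 9384 = (182 + 180**2 - 27*180) + 9384 = (182 + 32400 - 4860) + 9384 = 27722 + 9384 = 37106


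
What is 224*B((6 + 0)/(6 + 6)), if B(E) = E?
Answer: 112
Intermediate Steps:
224*B((6 + 0)/(6 + 6)) = 224*((6 + 0)/(6 + 6)) = 224*(6/12) = 224*(6*(1/12)) = 224*(1/2) = 112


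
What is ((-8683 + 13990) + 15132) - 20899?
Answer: -460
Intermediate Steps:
((-8683 + 13990) + 15132) - 20899 = (5307 + 15132) - 20899 = 20439 - 20899 = -460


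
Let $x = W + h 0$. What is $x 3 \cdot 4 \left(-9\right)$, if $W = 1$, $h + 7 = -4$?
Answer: $-108$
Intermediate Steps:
$h = -11$ ($h = -7 - 4 = -11$)
$x = 1$ ($x = 1 - 0 = 1 + 0 = 1$)
$x 3 \cdot 4 \left(-9\right) = 1 \cdot 3 \cdot 4 \left(-9\right) = 1 \cdot 12 \left(-9\right) = 1 \left(-108\right) = -108$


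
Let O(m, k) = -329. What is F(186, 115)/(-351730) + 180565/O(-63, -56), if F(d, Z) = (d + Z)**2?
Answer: -9077133597/16531310 ≈ -549.09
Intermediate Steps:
F(d, Z) = (Z + d)**2
F(186, 115)/(-351730) + 180565/O(-63, -56) = (115 + 186)**2/(-351730) + 180565/(-329) = 301**2*(-1/351730) + 180565*(-1/329) = 90601*(-1/351730) - 25795/47 = -90601/351730 - 25795/47 = -9077133597/16531310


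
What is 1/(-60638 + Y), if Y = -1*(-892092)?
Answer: 1/831454 ≈ 1.2027e-6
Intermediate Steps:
Y = 892092
1/(-60638 + Y) = 1/(-60638 + 892092) = 1/831454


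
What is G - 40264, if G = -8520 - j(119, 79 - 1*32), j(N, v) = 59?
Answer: -48843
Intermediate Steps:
G = -8579 (G = -8520 - 1*59 = -8520 - 59 = -8579)
G - 40264 = -8579 - 40264 = -48843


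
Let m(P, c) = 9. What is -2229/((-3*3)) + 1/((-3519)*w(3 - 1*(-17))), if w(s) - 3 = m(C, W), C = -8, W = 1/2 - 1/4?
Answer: 10458467/42228 ≈ 247.67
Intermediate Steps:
W = 1/4 (W = 1*(1/2) - 1*1/4 = 1/2 - 1/4 = 1/4 ≈ 0.25000)
w(s) = 12 (w(s) = 3 + 9 = 12)
-2229/((-3*3)) + 1/((-3519)*w(3 - 1*(-17))) = -2229/((-3*3)) + 1/(-3519*12) = -2229/(-9) - 1/3519*1/12 = -2229*(-1/9) - 1/42228 = 743/3 - 1/42228 = 10458467/42228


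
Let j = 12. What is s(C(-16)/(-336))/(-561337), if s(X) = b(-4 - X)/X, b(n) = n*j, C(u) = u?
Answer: 1020/561337 ≈ 0.0018171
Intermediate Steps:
b(n) = 12*n (b(n) = n*12 = 12*n)
s(X) = (-48 - 12*X)/X (s(X) = (12*(-4 - X))/X = (-48 - 12*X)/X)
s(C(-16)/(-336))/(-561337) = (-12 - 48/((-16/(-336))))/(-561337) = (-12 - 48/((-16*(-1/336))))*(-1/561337) = (-12 - 48/1/21)*(-1/561337) = (-12 - 48*21)*(-1/561337) = (-12 - 1008)*(-1/561337) = -1020*(-1/561337) = 1020/561337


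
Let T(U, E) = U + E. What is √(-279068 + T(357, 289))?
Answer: I*√278422 ≈ 527.66*I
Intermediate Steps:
T(U, E) = E + U
√(-279068 + T(357, 289)) = √(-279068 + (289 + 357)) = √(-279068 + 646) = √(-278422) = I*√278422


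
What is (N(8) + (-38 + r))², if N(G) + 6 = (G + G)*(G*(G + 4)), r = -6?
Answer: 2208196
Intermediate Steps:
N(G) = -6 + 2*G²*(4 + G) (N(G) = -6 + (G + G)*(G*(G + 4)) = -6 + (2*G)*(G*(4 + G)) = -6 + 2*G²*(4 + G))
(N(8) + (-38 + r))² = ((-6 + 2*8³ + 8*8²) + (-38 - 6))² = ((-6 + 2*512 + 8*64) - 44)² = ((-6 + 1024 + 512) - 44)² = (1530 - 44)² = 1486² = 2208196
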